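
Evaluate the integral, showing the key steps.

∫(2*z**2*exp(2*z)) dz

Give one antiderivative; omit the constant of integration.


Step 1. Integrate ∫(2*z**2*exp(2*z)) dz by parts with u = z**2, dv = (2*exp(2*z)) dz, so v = exp(2*z): now z**2*exp(2*z) + ∫(-2*z*exp(2*z)) dz.
Step 2. Integrate ∫(-2*z*exp(2*z)) dz by parts with u = z, dv = (-2*exp(2*z)) dz, so v = -exp(2*z): now z**2*exp(2*z) - z*exp(2*z) + ∫(exp(2*z)) dz.
Step 3. Evaluate the standard form: now z**2*exp(2*z) - z*exp(2*z) + exp(2*z)/2.
Answer: z**2*exp(2*z) - z*exp(2*z) + exp(2*z)/2.


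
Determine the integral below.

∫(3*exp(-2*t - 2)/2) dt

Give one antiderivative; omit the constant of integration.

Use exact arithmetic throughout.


Answer: -3*exp(-2*t - 2)/4.


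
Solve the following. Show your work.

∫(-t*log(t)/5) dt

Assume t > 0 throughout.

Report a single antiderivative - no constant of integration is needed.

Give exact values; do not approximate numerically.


Step 1. Integrate ∫(-t*log(t)/5) dt by parts with u = log(t), dv = (-t/5) dt, so v = -t**2/10 [assuming t > 0]: now -t**2*log(t)/10 + ∫(t/10) dt.
Step 2. Evaluate the standard form: now -t**2*log(t)/10 + t**2/20.
Answer: -t**2*log(t)/10 + t**2/20.


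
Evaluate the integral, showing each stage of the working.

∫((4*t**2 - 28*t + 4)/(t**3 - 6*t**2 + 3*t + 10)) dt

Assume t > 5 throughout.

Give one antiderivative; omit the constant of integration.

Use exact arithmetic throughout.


Step 1. Decompose ∫((4*t**2 - 28*t + 4)/(t**3 - 6*t**2 + 3*t + 10)) dt by partial fractions, (4*t**2 - 28*t + 4)/(t**3 - 6*t**2 + 3*t + 10) = 2/(t + 1) + 4/(t - 2) - 2/(t - 5): now ∫(-2/(t - 5)) dt + ∫(4/(t - 2)) dt + ∫(2/(t + 1)) dt.
Step 2. Evaluate the standard form [assuming t > 2]: now 4*log(t - 2) + ∫(-2/(t - 5)) dt + ∫(2/(t + 1)) dt.
Step 3. Evaluate the standard form [assuming t > -1]: now 4*log(t - 2) + 2*log(t + 1) + ∫(-2/(t - 5)) dt.
Step 4. Evaluate the standard form [assuming t > 5]: now -2*log(t - 5) + 4*log(t - 2) + 2*log(t + 1).
Answer: -2*log(t - 5) + 4*log(t - 2) + 2*log(t + 1).


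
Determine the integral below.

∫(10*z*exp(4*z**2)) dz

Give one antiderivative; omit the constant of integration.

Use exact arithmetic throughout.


Answer: 5*exp(4*z**2)/4.


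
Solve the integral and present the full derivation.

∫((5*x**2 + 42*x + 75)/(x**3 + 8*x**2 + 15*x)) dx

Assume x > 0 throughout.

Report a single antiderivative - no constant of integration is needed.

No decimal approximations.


Step 1. Decompose ∫((5*x**2 + 42*x + 75)/(x**3 + 8*x**2 + 15*x)) dx by partial fractions, (5*x**2 + 42*x + 75)/(x**3 + 8*x**2 + 15*x) = -1/(x + 5) + 1/(x + 3) + 5/x: now ∫(5/x) dx + ∫(1/(x + 3)) dx + ∫(-1/(x + 5)) dx.
Step 2. Evaluate the standard form [assuming x > -3]: now log(x + 3) + ∫(5/x) dx + ∫(-1/(x + 5)) dx.
Step 3. Evaluate the standard form [assuming x > -5]: now log(x + 3) - log(x + 5) + ∫(5/x) dx.
Step 4. Evaluate the standard form [assuming x > 0]: now 5*log(x) + log(x + 3) - log(x + 5).
Answer: 5*log(x) + log(x + 3) - log(x + 5).


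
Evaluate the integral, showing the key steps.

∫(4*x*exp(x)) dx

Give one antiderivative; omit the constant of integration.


Step 1. Integrate ∫(4*x*exp(x)) dx by parts with u = x, dv = (4*exp(x)) dx, so v = 4*exp(x): now 4*x*exp(x) + ∫(-4*exp(x)) dx.
Step 2. Evaluate the standard form: now 4*x*exp(x) - 4*exp(x).
Answer: 4*x*exp(x) - 4*exp(x).


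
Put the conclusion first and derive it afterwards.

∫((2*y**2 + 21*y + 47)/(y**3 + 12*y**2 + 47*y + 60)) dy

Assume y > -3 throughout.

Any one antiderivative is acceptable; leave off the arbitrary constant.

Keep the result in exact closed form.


The answer is log(y + 3) + 5*log(y + 4) - 4*log(y + 5).
Step 1. Decompose ∫((2*y**2 + 21*y + 47)/(y**3 + 12*y**2 + 47*y + 60)) dy by partial fractions, (2*y**2 + 21*y + 47)/(y**3 + 12*y**2 + 47*y + 60) = -4/(y + 5) + 5/(y + 4) + 1/(y + 3): now ∫(1/(y + 3)) dy + ∫(5/(y + 4)) dy + ∫(-4/(y + 5)) dy.
Step 2. Evaluate the standard form [assuming y > -4]: now 5*log(y + 4) + ∫(1/(y + 3)) dy + ∫(-4/(y + 5)) dy.
Step 3. Evaluate the standard form [assuming y > -3]: now log(y + 3) + 5*log(y + 4) + ∫(-4/(y + 5)) dy.
Step 4. Evaluate the standard form [assuming y > -5]: now log(y + 3) + 5*log(y + 4) - 4*log(y + 5).
Answer: log(y + 3) + 5*log(y + 4) - 4*log(y + 5).


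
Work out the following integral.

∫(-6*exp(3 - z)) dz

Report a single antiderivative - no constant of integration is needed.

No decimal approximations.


Answer: 6*exp(3 - z).


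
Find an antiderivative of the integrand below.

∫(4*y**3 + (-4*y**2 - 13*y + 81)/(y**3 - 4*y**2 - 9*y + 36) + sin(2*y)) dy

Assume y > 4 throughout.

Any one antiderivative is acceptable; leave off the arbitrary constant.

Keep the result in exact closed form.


Answer: y**4 - 5*log(y - 4) - log(y - 3) + 2*log(y + 3) - cos(2*y)/2.


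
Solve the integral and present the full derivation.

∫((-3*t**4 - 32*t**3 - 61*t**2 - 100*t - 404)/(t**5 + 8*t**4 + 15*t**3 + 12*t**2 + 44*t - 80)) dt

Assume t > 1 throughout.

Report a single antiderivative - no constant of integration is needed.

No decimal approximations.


Step 1. Decompose ∫((-3*t**4 - 32*t**3 - 61*t**2 - 100*t - 404)/(t**5 + 8*t**4 + 15*t**3 + 12*t**2 + 44*t - 80)) dt by partial fractions, (-3*t**4 - 32*t**3 - 61*t**2 - 100*t - 404)/(t**5 + 8*t**4 + 15*t**3 + 12*t**2 + 44*t - 80) = 4/(t**2 + 4) + 4/(t + 5) - 3/(t + 4) - 4/(t - 1): now ∫(-4/(t - 1)) dt + ∫(-3/(t + 4)) dt + ∫(4/(t + 5)) dt + ∫(4/(t**2 + 4)) dt.
Step 2. Evaluate the standard form [assuming t > 1]: now -4*log(t - 1) + ∫(-3/(t + 4)) dt + ∫(4/(t + 5)) dt + ∫(4/(t**2 + 4)) dt.
Step 3. Evaluate the standard form [assuming t > -4]: now -4*log(t - 1) - 3*log(t + 4) + ∫(4/(t + 5)) dt + ∫(4/(t**2 + 4)) dt.
Step 4. Evaluate the standard form [assuming t > -5]: now -4*log(t - 1) - 3*log(t + 4) + 4*log(t + 5) + ∫(4/(t**2 + 4)) dt.
Step 5. Evaluate the standard form: now -4*log(t - 1) - 3*log(t + 4) + 4*log(t + 5) + 2*atan(t/2).
Answer: -4*log(t - 1) - 3*log(t + 4) + 4*log(t + 5) + 2*atan(t/2).


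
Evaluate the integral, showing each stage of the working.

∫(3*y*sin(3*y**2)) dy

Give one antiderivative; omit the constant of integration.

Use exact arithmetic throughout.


Step 1. Substitute u = y**2, turning ∫(3*y*sin(3*y**2)) dy into ∫(3*sin(3*u)/2) du: now ∫(3*sin(3*u)/2) du.
Step 2. Evaluate the standard form: now -cos(3*u)/2.
Step 3. Substitute back u = y**2: now -cos(3*y**2)/2.
Answer: -cos(3*y**2)/2.


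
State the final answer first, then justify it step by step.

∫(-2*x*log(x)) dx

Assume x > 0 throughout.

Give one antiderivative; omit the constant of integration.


The answer is -x**2*log(x) + x**2/2.
Step 1. Integrate ∫(-2*x*log(x)) dx by parts with u = log(x), dv = (-2*x) dx, so v = -x**2 [assuming x > 0]: now -x**2*log(x) + ∫(x) dx.
Step 2. Evaluate the standard form: now -x**2*log(x) + x**2/2.
Answer: -x**2*log(x) + x**2/2.


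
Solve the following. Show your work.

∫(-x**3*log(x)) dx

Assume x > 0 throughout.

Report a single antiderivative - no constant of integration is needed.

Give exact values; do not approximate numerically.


Step 1. Integrate ∫(-x**3*log(x)) dx by parts with u = log(x), dv = (-x**3) dx, so v = -x**4/4 [assuming x > 0]: now -x**4*log(x)/4 + ∫(x**3/4) dx.
Step 2. Evaluate the standard form: now -x**4*log(x)/4 + x**4/16.
Answer: -x**4*log(x)/4 + x**4/16.


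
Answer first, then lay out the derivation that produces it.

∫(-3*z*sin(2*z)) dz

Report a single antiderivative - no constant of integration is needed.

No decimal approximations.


The answer is 3*z*cos(2*z)/2 - 3*sin(2*z)/4.
Step 1. Integrate ∫(-3*z*sin(2*z)) dz by parts with u = z, dv = (-3*sin(2*z)) dz, so v = 3*cos(2*z)/2: now 3*z*cos(2*z)/2 + ∫(-3*cos(2*z)/2) dz.
Step 2. Evaluate the standard form: now 3*z*cos(2*z)/2 - 3*sin(2*z)/4.
Answer: 3*z*cos(2*z)/2 - 3*sin(2*z)/4.


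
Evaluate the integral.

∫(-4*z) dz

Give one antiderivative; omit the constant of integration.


Answer: -2*z**2.


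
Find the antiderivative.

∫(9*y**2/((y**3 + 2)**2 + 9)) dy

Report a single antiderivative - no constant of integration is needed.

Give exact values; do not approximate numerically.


Answer: atan(y**3/3 + 2/3).


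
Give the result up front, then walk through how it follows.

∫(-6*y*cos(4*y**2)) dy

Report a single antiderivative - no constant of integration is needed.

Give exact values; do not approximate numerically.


The answer is -3*sin(4*y**2)/4.
Step 1. Substitute u = y**2, turning ∫(-6*y*cos(4*y**2)) dy into ∫(-3*cos(4*u)) du: now ∫(-3*cos(4*u)) du.
Step 2. Evaluate the standard form: now -3*sin(4*u)/4.
Step 3. Substitute back u = y**2: now -3*sin(4*y**2)/4.
Answer: -3*sin(4*y**2)/4.


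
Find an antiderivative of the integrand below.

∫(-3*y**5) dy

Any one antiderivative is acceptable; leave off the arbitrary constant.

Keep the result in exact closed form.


Answer: -y**6/2.


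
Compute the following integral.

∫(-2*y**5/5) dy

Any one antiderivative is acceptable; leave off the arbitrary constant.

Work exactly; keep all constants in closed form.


Answer: -y**6/15.


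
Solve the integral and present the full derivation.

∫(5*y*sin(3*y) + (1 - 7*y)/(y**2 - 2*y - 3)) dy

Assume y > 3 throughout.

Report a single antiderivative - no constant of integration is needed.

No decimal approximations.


Step 1. Rewrite: now ∫(5*y*sin(3*y)) dy + ∫((1 - 7*y)/(y**2 - 2*y - 3)) dy.
Step 2. Decompose ∫((1 - 7*y)/(y**2 - 2*y - 3)) dy by partial fractions, (1 - 7*y)/(y**2 - 2*y - 3) = -2/(y + 1) - 5/(y - 3): now ∫(5*y*sin(3*y)) dy + ∫(-5/(y - 3)) dy + ∫(-2/(y + 1)) dy.
Step 3. Evaluate the standard form [assuming y > 3]: now -5*log(y - 3) + ∫(5*y*sin(3*y)) dy + ∫(-2/(y + 1)) dy.
Step 4. Evaluate the standard form [assuming y > -1]: now -5*log(y - 3) - 2*log(y + 1) + ∫(5*y*sin(3*y)) dy.
Step 5. Integrate ∫(5*y*sin(3*y)) dy by parts with u = y, dv = (5*sin(3*y)) dy, so v = -5*cos(3*y)/3: now -5*y*cos(3*y)/3 - 5*log(y - 3) - 2*log(y + 1) + ∫(5*cos(3*y)/3) dy.
Step 6. Evaluate the standard form: now -5*y*cos(3*y)/3 - 5*log(y - 3) - 2*log(y + 1) + 5*sin(3*y)/9.
Answer: -5*y*cos(3*y)/3 - 5*log(y - 3) - 2*log(y + 1) + 5*sin(3*y)/9.


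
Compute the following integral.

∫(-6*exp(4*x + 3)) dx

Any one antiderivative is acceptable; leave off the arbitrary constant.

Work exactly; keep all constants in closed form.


Answer: -3*exp(4*x + 3)/2.


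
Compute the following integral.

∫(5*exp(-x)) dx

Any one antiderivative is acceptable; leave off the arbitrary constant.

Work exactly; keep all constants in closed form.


Answer: -5*exp(-x).


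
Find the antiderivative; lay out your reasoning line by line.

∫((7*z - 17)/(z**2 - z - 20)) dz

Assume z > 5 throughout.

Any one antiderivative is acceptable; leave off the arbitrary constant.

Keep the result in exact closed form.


Step 1. Decompose ∫((7*z - 17)/(z**2 - z - 20)) dz by partial fractions, (7*z - 17)/(z**2 - z - 20) = 5/(z + 4) + 2/(z - 5): now ∫(2/(z - 5)) dz + ∫(5/(z + 4)) dz.
Step 2. Evaluate the standard form [assuming z > 5]: now 2*log(z - 5) + ∫(5/(z + 4)) dz.
Step 3. Evaluate the standard form [assuming z > -4]: now 2*log(z - 5) + 5*log(z + 4).
Answer: 2*log(z - 5) + 5*log(z + 4).


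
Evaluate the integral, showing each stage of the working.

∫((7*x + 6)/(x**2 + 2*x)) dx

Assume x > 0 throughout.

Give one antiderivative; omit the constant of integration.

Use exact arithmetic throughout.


Step 1. Decompose ∫((7*x + 6)/(x**2 + 2*x)) dx by partial fractions, (7*x + 6)/(x**2 + 2*x) = 4/(x + 2) + 3/x: now ∫(3/x) dx + ∫(4/(x + 2)) dx.
Step 2. Evaluate the standard form [assuming x > 0]: now 3*log(x) + ∫(4/(x + 2)) dx.
Step 3. Evaluate the standard form [assuming x > -2]: now 3*log(x) + 4*log(x + 2).
Answer: 3*log(x) + 4*log(x + 2).


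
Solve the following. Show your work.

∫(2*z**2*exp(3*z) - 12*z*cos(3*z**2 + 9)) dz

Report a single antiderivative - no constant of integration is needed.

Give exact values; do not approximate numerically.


Step 1. Rewrite: now ∫(-12*z*cos(3*z**2 + 9)) dz + ∫(2*z**2*exp(3*z)) dz.
Step 2. Substitute u = z**2 + 3, turning ∫(-12*z*cos(3*z**2 + 9)) dz into ∫(-6*cos(3*u)) du: now ∫(2*z**2*exp(3*z)) dz + ∫(-6*cos(3*u)) du.
Step 3. Evaluate the standard form: now -2*sin(3*u) + ∫(2*z**2*exp(3*z)) dz.
Step 4. Substitute back u = z**2 + 3: now -2*sin(3*z**2 + 9) + ∫(2*z**2*exp(3*z)) dz.
Step 5. Integrate ∫(2*z**2*exp(3*z)) dz by parts with u = z**2, dv = (2*exp(3*z)) dz, so v = 2*exp(3*z)/3: now 2*z**2*exp(3*z)/3 - 2*sin(3*z**2 + 9) + ∫(-4*z*exp(3*z)/3) dz.
Step 6. Integrate ∫(-4*z*exp(3*z)/3) dz by parts with u = z, dv = (-4*exp(3*z)/3) dz, so v = -4*exp(3*z)/9: now 2*z**2*exp(3*z)/3 - 4*z*exp(3*z)/9 - 2*sin(3*z**2 + 9) + ∫(4*exp(3*z)/9) dz.
Step 7. Evaluate the standard form: now 2*z**2*exp(3*z)/3 - 4*z*exp(3*z)/9 + 4*exp(3*z)/27 - 2*sin(3*z**2 + 9).
Answer: 2*z**2*exp(3*z)/3 - 4*z*exp(3*z)/9 + 4*exp(3*z)/27 - 2*sin(3*z**2 + 9).


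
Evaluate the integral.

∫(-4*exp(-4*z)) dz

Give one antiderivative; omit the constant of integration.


Answer: exp(-4*z).


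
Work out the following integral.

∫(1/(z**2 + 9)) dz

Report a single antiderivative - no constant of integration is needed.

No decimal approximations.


Answer: atan(z/3)/3.


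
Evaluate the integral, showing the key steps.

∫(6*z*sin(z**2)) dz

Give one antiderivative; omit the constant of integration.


Step 1. Substitute u = z**2, turning ∫(6*z*sin(z**2)) dz into ∫(3*sin(u)) du: now ∫(3*sin(u)) du.
Step 2. Evaluate the standard form: now -3*cos(u).
Step 3. Substitute back u = z**2: now -3*cos(z**2).
Answer: -3*cos(z**2).


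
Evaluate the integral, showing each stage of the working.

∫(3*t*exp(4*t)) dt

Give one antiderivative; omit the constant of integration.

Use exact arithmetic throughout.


Step 1. Integrate ∫(3*t*exp(4*t)) dt by parts with u = t, dv = (3*exp(4*t)) dt, so v = 3*exp(4*t)/4: now 3*t*exp(4*t)/4 + ∫(-3*exp(4*t)/4) dt.
Step 2. Evaluate the standard form: now 3*t*exp(4*t)/4 - 3*exp(4*t)/16.
Answer: 3*t*exp(4*t)/4 - 3*exp(4*t)/16.


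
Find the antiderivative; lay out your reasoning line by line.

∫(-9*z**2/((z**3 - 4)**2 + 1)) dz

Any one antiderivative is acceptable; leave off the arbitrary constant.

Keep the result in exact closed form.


Step 1. Substitute u = z**3 - 4, turning ∫(-9*z**2/((z**3 - 4)**2 + 1)) dz into ∫(-3/(u**2 + 1)) du: now ∫(-3/(u**2 + 1)) du.
Step 2. Evaluate the standard form: now -3*atan(u).
Step 3. Substitute back u = z**3 - 4: now -3*atan(z**3 - 4).
Answer: -3*atan(z**3 - 4).


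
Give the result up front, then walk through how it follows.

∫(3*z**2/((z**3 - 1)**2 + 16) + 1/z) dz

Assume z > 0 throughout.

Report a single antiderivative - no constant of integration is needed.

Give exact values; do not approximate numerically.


The answer is log(z) + atan(z**3/4 - 1/4)/4.
Step 1. Rewrite: now ∫(1/z) dz + ∫(3*z**2/((z**3 - 1)**2 + 16)) dz.
Step 2. Substitute u = z**3 - 1, turning ∫(3*z**2/((z**3 - 1)**2 + 16)) dz into ∫(1/(u**2 + 16)) du: now ∫(1/z) dz + ∫(1/(u**2 + 16)) du.
Step 3. Evaluate the standard form: now atan(u/4)/4 + ∫(1/z) dz.
Step 4. Substitute back u = z**3 - 1: now atan(z**3/4 - 1/4)/4 + ∫(1/z) dz.
Step 5. Evaluate the standard form [assuming z > 0]: now log(z) + atan(z**3/4 - 1/4)/4.
Answer: log(z) + atan(z**3/4 - 1/4)/4.


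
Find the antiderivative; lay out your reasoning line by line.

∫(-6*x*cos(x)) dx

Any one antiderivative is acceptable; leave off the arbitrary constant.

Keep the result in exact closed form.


Step 1. Integrate ∫(-6*x*cos(x)) dx by parts with u = x, dv = (-6*cos(x)) dx, so v = -6*sin(x): now -6*x*sin(x) + ∫(6*sin(x)) dx.
Step 2. Evaluate the standard form: now -6*x*sin(x) - 6*cos(x).
Answer: -6*x*sin(x) - 6*cos(x).


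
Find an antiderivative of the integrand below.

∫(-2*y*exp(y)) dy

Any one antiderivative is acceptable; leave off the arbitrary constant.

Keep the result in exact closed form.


Answer: -2*y*exp(y) + 2*exp(y).


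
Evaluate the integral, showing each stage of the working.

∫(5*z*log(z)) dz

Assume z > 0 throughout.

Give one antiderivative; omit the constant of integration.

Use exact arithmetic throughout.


Step 1. Integrate ∫(5*z*log(z)) dz by parts with u = log(z), dv = (5*z) dz, so v = 5*z**2/2 [assuming z > 0]: now 5*z**2*log(z)/2 + ∫(-5*z/2) dz.
Step 2. Evaluate the standard form: now 5*z**2*log(z)/2 - 5*z**2/4.
Answer: 5*z**2*log(z)/2 - 5*z**2/4.


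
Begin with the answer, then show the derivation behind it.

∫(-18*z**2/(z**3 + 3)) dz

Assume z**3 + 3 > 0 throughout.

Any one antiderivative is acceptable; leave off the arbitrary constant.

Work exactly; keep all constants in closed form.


The answer is -6*log(z**3 + 3).
Step 1. Substitute u = z**3 + 3, turning ∫(-18*z**2/(z**3 + 3)) dz into ∫(-6/u) du: now ∫(-6/u) du.
Step 2. Evaluate the standard form [assuming u > 0]: now -6*log(u).
Step 3. Substitute back u = z**3 + 3: now -6*log(z**3 + 3).
Answer: -6*log(z**3 + 3).


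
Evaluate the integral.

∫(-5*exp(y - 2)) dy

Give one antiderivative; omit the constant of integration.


Answer: -5*exp(y - 2).


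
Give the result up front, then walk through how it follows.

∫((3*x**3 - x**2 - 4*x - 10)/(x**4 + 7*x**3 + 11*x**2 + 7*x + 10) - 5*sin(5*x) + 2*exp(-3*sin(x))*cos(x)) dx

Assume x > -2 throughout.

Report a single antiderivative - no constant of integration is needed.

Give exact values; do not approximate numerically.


The answer is -2*log(x + 2) + 5*log(x + 5) + cos(5*x) - atan(x) - 2*exp(-3*sin(x))/3.
Step 1. Rewrite: now ∫((3*x**3 - x**2 - 4*x - 10)/(x**4 + 7*x**3 + 11*x**2 + 7*x + 10)) dx + ∫(2*exp(-3*sin(x))*cos(x)) dx + ∫(-5*sin(5*x)) dx.
Step 2. Evaluate the standard form: now cos(5*x) + ∫((3*x**3 - x**2 - 4*x - 10)/(x**4 + 7*x**3 + 11*x**2 + 7*x + 10)) dx + ∫(2*exp(-3*sin(x))*cos(x)) dx.
Step 3. Decompose ∫((3*x**3 - x**2 - 4*x - 10)/(x**4 + 7*x**3 + 11*x**2 + 7*x + 10)) dx by partial fractions, (3*x**3 - x**2 - 4*x - 10)/(x**4 + 7*x**3 + 11*x**2 + 7*x + 10) = -1/(x**2 + 1) + 5/(x + 5) - 2/(x + 2): now cos(5*x) + ∫(2*exp(-3*sin(x))*cos(x)) dx + ∫(-2/(x + 2)) dx + ∫(5/(x + 5)) dx + ∫(-1/(x**2 + 1)) dx.
Step 4. Evaluate the standard form [assuming x > -2]: now -2*log(x + 2) + cos(5*x) + ∫(2*exp(-3*sin(x))*cos(x)) dx + ∫(5/(x + 5)) dx + ∫(-1/(x**2 + 1)) dx.
Step 5. Evaluate the standard form [assuming x > -5]: now -2*log(x + 2) + 5*log(x + 5) + cos(5*x) + ∫(2*exp(-3*sin(x))*cos(x)) dx + ∫(-1/(x**2 + 1)) dx.
Step 6. Evaluate the standard form: now -2*log(x + 2) + 5*log(x + 5) + cos(5*x) - atan(x) + ∫(2*exp(-3*sin(x))*cos(x)) dx.
Step 7. Substitute u = sin(x), turning ∫(2*exp(-3*sin(x))*cos(x)) dx into ∫(2*exp(-3*u)) du: now -2*log(x + 2) + 5*log(x + 5) + cos(5*x) - atan(x) + ∫(2*exp(-3*u)) du.
Step 8. Evaluate the standard form: now -2*log(x + 2) + 5*log(x + 5) + cos(5*x) - atan(x) - 2*exp(-3*u)/3.
Step 9. Substitute back u = sin(x): now -2*log(x + 2) + 5*log(x + 5) + cos(5*x) - atan(x) - 2*exp(-3*sin(x))/3.
Answer: -2*log(x + 2) + 5*log(x + 5) + cos(5*x) - atan(x) - 2*exp(-3*sin(x))/3.


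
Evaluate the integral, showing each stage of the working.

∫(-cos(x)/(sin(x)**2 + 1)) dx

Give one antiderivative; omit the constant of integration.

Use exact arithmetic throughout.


Step 1. Substitute u = sin(x), turning ∫(-cos(x)/(sin(x)**2 + 1)) dx into ∫(-1/(u**2 + 1)) du: now ∫(-1/(u**2 + 1)) du.
Step 2. Evaluate the standard form: now -atan(u).
Step 3. Substitute back u = sin(x): now -atan(sin(x)).
Answer: -atan(sin(x)).


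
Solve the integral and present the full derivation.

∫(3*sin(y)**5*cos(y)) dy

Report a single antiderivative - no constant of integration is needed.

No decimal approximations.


Step 1. Substitute u = sin(y), turning ∫(3*sin(y)**5*cos(y)) dy into ∫(3*u**5) du: now ∫(3*u**5) du.
Step 2. Evaluate the standard form: now u**6/2.
Step 3. Substitute back u = sin(y): now sin(y)**6/2.
Answer: sin(y)**6/2.


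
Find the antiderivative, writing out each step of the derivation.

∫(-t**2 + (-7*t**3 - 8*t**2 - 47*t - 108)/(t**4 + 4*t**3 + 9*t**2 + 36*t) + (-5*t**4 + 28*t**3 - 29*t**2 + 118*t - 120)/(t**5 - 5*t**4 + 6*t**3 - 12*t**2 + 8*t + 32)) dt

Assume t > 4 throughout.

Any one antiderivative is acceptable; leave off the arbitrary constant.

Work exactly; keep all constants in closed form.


Step 1. Rewrite: now ∫(-t**2) dt + ∫((-7*t**3 - 8*t**2 - 47*t - 108)/(t**4 + 4*t**3 + 9*t**2 + 36*t)) dt + ∫((-5*t**4 + 28*t**3 - 29*t**2 + 118*t - 120)/(t**5 - 5*t**4 + 6*t**3 - 12*t**2 + 8*t + 32)) dt.
Step 2. Evaluate the standard form: now -t**3/3 + ∫((-7*t**3 - 8*t**2 - 47*t - 108)/(t**4 + 4*t**3 + 9*t**2 + 36*t)) dt + ∫((-5*t**4 + 28*t**3 - 29*t**2 + 118*t - 120)/(t**5 - 5*t**4 + 6*t**3 - 12*t**2 + 8*t + 32)) dt.
Step 3. Decompose ∫((-5*t**4 + 28*t**3 - 29*t**2 + 118*t - 120)/(t**5 - 5*t**4 + 6*t**3 - 12*t**2 + 8*t + 32)) dt by partial fractions, (-5*t**4 + 28*t**3 - 29*t**2 + 118*t - 120)/(t**5 - 5*t**4 + 6*t**3 - 12*t**2 + 8*t + 32) = -3/(t**2 + 4) - 4/(t + 1) - 3/(t - 2) + 2/(t - 4): now -t**3/3 + ∫((-7*t**3 - 8*t**2 - 47*t - 108)/(t**4 + 4*t**3 + 9*t**2 + 36*t)) dt + ∫(2/(t - 4)) dt + ∫(-3/(t - 2)) dt + ∫(-4/(t + 1)) dt + ∫(-3/(t**2 + 4)) dt.
Step 4. Evaluate the standard form [assuming t > 2]: now -t**3/3 - 3*log(t - 2) + ∫((-7*t**3 - 8*t**2 - 47*t - 108)/(t**4 + 4*t**3 + 9*t**2 + 36*t)) dt + ∫(2/(t - 4)) dt + ∫(-4/(t + 1)) dt + ∫(-3/(t**2 + 4)) dt.
Step 5. Evaluate the standard form [assuming t > -1]: now -t**3/3 - 3*log(t - 2) - 4*log(t + 1) + ∫((-7*t**3 - 8*t**2 - 47*t - 108)/(t**4 + 4*t**3 + 9*t**2 + 36*t)) dt + ∫(2/(t - 4)) dt + ∫(-3/(t**2 + 4)) dt.
Step 6. Evaluate the standard form [assuming t > 4]: now -t**3/3 + 2*log(t - 4) - 3*log(t - 2) - 4*log(t + 1) + ∫((-7*t**3 - 8*t**2 - 47*t - 108)/(t**4 + 4*t**3 + 9*t**2 + 36*t)) dt + ∫(-3/(t**2 + 4)) dt.
Step 7. Evaluate the standard form: now -t**3/3 + 2*log(t - 4) - 3*log(t - 2) - 4*log(t + 1) - 3*atan(t/2)/2 + ∫((-7*t**3 - 8*t**2 - 47*t - 108)/(t**4 + 4*t**3 + 9*t**2 + 36*t)) dt.
Step 8. Decompose ∫((-7*t**3 - 8*t**2 - 47*t - 108)/(t**4 + 4*t**3 + 9*t**2 + 36*t)) dt by partial fractions, (-7*t**3 - 8*t**2 - 47*t - 108)/(t**4 + 4*t**3 + 9*t**2 + 36*t) = 4/(t**2 + 9) - 4/(t + 4) - 3/t: now -t**3/3 + 2*log(t - 4) - 3*log(t - 2) - 4*log(t + 1) - 3*atan(t/2)/2 + ∫(-3/t) dt + ∫(-4/(t + 4)) dt + ∫(4/(t**2 + 9)) dt.
Step 9. Evaluate the standard form [assuming t > 0]: now -t**3/3 - 3*log(t) + 2*log(t - 4) - 3*log(t - 2) - 4*log(t + 1) - 3*atan(t/2)/2 + ∫(-4/(t + 4)) dt + ∫(4/(t**2 + 9)) dt.
Step 10. Evaluate the standard form [assuming t > -4]: now -t**3/3 - 3*log(t) + 2*log(t - 4) - 3*log(t - 2) - 4*log(t + 1) - 4*log(t + 4) - 3*atan(t/2)/2 + ∫(4/(t**2 + 9)) dt.
Step 11. Evaluate the standard form: now -t**3/3 - 3*log(t) + 2*log(t - 4) - 3*log(t - 2) - 4*log(t + 1) - 4*log(t + 4) + 4*atan(t/3)/3 - 3*atan(t/2)/2.
Answer: -t**3/3 - 3*log(t) + 2*log(t - 4) - 3*log(t - 2) - 4*log(t + 1) - 4*log(t + 4) + 4*atan(t/3)/3 - 3*atan(t/2)/2.


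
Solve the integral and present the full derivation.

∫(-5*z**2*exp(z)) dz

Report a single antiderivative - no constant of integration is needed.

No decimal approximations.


Step 1. Integrate ∫(-5*z**2*exp(z)) dz by parts with u = z**2, dv = (-5*exp(z)) dz, so v = -5*exp(z): now -5*z**2*exp(z) + ∫(10*z*exp(z)) dz.
Step 2. Integrate ∫(10*z*exp(z)) dz by parts with u = z, dv = (10*exp(z)) dz, so v = 10*exp(z): now -5*z**2*exp(z) + 10*z*exp(z) + ∫(-10*exp(z)) dz.
Step 3. Evaluate the standard form: now -5*z**2*exp(z) + 10*z*exp(z) - 10*exp(z).
Answer: -5*z**2*exp(z) + 10*z*exp(z) - 10*exp(z).


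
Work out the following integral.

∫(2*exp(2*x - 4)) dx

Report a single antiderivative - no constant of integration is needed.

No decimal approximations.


Answer: exp(2*x - 4).


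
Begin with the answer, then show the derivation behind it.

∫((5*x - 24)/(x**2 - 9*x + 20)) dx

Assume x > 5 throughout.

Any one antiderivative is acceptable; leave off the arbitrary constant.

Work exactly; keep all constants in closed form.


The answer is log(x - 5) + 4*log(x - 4).
Step 1. Decompose ∫((5*x - 24)/(x**2 - 9*x + 20)) dx by partial fractions, (5*x - 24)/(x**2 - 9*x + 20) = 4/(x - 4) + 1/(x - 5): now ∫(1/(x - 5)) dx + ∫(4/(x - 4)) dx.
Step 2. Evaluate the standard form [assuming x > 4]: now 4*log(x - 4) + ∫(1/(x - 5)) dx.
Step 3. Evaluate the standard form [assuming x > 5]: now log(x - 5) + 4*log(x - 4).
Answer: log(x - 5) + 4*log(x - 4).


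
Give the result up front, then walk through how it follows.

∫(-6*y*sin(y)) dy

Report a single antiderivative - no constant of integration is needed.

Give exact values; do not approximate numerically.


The answer is 6*y*cos(y) - 6*sin(y).
Step 1. Integrate ∫(-6*y*sin(y)) dy by parts with u = y, dv = (-6*sin(y)) dy, so v = 6*cos(y): now 6*y*cos(y) + ∫(-6*cos(y)) dy.
Step 2. Evaluate the standard form: now 6*y*cos(y) - 6*sin(y).
Answer: 6*y*cos(y) - 6*sin(y).


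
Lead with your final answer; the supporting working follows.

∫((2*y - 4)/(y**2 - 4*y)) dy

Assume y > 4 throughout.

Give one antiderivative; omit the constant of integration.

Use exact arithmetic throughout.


The answer is log(y) + log(y - 4).
Step 1. Decompose ∫((2*y - 4)/(y**2 - 4*y)) dy by partial fractions, (2*y - 4)/(y**2 - 4*y) = 1/(y - 4) + 1/y: now ∫(1/y) dy + ∫(1/(y - 4)) dy.
Step 2. Evaluate the standard form [assuming y > 4]: now log(y - 4) + ∫(1/y) dy.
Step 3. Evaluate the standard form [assuming y > 0]: now log(y) + log(y - 4).
Answer: log(y) + log(y - 4).


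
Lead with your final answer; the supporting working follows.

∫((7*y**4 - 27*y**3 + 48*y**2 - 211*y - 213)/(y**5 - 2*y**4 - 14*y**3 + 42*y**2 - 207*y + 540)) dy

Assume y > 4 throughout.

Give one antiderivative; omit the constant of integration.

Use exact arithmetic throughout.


The answer is -log(y - 4) + 4*log(y - 3) + 4*log(y + 5) - atan(y/3)/3.
Step 1. Decompose ∫((7*y**4 - 27*y**3 + 48*y**2 - 211*y - 213)/(y**5 - 2*y**4 - 14*y**3 + 42*y**2 - 207*y + 540)) dy by partial fractions, (7*y**4 - 27*y**3 + 48*y**2 - 211*y - 213)/(y**5 - 2*y**4 - 14*y**3 + 42*y**2 - 207*y + 540) = -1/(y**2 + 9) + 4/(y + 5) + 4/(y - 3) - 1/(y - 4): now ∫(-1/(y - 4)) dy + ∫(4/(y - 3)) dy + ∫(4/(y + 5)) dy + ∫(-1/(y**2 + 9)) dy.
Step 2. Evaluate the standard form [assuming y > 4]: now -log(y - 4) + ∫(4/(y - 3)) dy + ∫(4/(y + 5)) dy + ∫(-1/(y**2 + 9)) dy.
Step 3. Evaluate the standard form [assuming y > 3]: now -log(y - 4) + 4*log(y - 3) + ∫(4/(y + 5)) dy + ∫(-1/(y**2 + 9)) dy.
Step 4. Evaluate the standard form [assuming y > -5]: now -log(y - 4) + 4*log(y - 3) + 4*log(y + 5) + ∫(-1/(y**2 + 9)) dy.
Step 5. Evaluate the standard form: now -log(y - 4) + 4*log(y - 3) + 4*log(y + 5) - atan(y/3)/3.
Answer: -log(y - 4) + 4*log(y - 3) + 4*log(y + 5) - atan(y/3)/3.


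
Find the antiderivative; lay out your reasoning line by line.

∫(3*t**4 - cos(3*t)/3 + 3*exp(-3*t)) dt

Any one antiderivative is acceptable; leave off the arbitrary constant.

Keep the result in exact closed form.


Step 1. Rewrite: now ∫(3*t**4) dt + ∫(3*exp(-3*t)) dt + ∫(-cos(3*t)/3) dt.
Step 2. Evaluate the standard form: now 3*t**5/5 + ∫(3*exp(-3*t)) dt + ∫(-cos(3*t)/3) dt.
Step 3. Evaluate the standard form: now 3*t**5/5 + ∫(-cos(3*t)/3) dt - exp(-3*t).
Step 4. Evaluate the standard form: now 3*t**5/5 - sin(3*t)/9 - exp(-3*t).
Answer: 3*t**5/5 - sin(3*t)/9 - exp(-3*t).


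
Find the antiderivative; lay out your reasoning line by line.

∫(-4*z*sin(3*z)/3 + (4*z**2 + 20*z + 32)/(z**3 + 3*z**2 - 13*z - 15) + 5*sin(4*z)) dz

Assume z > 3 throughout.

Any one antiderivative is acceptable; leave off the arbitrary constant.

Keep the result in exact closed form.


Step 1. Rewrite: now ∫(-4*z*sin(3*z)/3) dz + ∫((4*z**2 + 20*z + 32)/(z**3 + 3*z**2 - 13*z - 15)) dz + ∫(5*sin(4*z)) dz.
Step 2. Integrate ∫(-4*z*sin(3*z)/3) dz by parts with u = z, dv = (-4*sin(3*z)/3) dz, so v = 4*cos(3*z)/9: now 4*z*cos(3*z)/9 + ∫((4*z**2 + 20*z + 32)/(z**3 + 3*z**2 - 13*z - 15)) dz + ∫(5*sin(4*z)) dz + ∫(-4*cos(3*z)/9) dz.
Step 3. Evaluate the standard form: now 4*z*cos(3*z)/9 - 4*sin(3*z)/27 + ∫((4*z**2 + 20*z + 32)/(z**3 + 3*z**2 - 13*z - 15)) dz + ∫(5*sin(4*z)) dz.
Step 4. Decompose ∫((4*z**2 + 20*z + 32)/(z**3 + 3*z**2 - 13*z - 15)) dz by partial fractions, (4*z**2 + 20*z + 32)/(z**3 + 3*z**2 - 13*z - 15) = 1/(z + 5) - 1/(z + 1) + 4/(z - 3): now 4*z*cos(3*z)/9 - 4*sin(3*z)/27 + ∫(4/(z - 3)) dz + ∫(-1/(z + 1)) dz + ∫(1/(z + 5)) dz + ∫(5*sin(4*z)) dz.
Step 5. Evaluate the standard form [assuming z > -5]: now 4*z*cos(3*z)/9 + log(z + 5) - 4*sin(3*z)/27 + ∫(4/(z - 3)) dz + ∫(-1/(z + 1)) dz + ∫(5*sin(4*z)) dz.
Step 6. Evaluate the standard form [assuming z > -1]: now 4*z*cos(3*z)/9 - log(z + 1) + log(z + 5) - 4*sin(3*z)/27 + ∫(4/(z - 3)) dz + ∫(5*sin(4*z)) dz.
Step 7. Evaluate the standard form [assuming z > 3]: now 4*z*cos(3*z)/9 + 4*log(z - 3) - log(z + 1) + log(z + 5) - 4*sin(3*z)/27 + ∫(5*sin(4*z)) dz.
Step 8. Evaluate the standard form: now 4*z*cos(3*z)/9 + 4*log(z - 3) - log(z + 1) + log(z + 5) - 4*sin(3*z)/27 - 5*cos(4*z)/4.
Answer: 4*z*cos(3*z)/9 + 4*log(z - 3) - log(z + 1) + log(z + 5) - 4*sin(3*z)/27 - 5*cos(4*z)/4.


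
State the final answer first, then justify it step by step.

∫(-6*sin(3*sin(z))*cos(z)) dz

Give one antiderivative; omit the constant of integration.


The answer is 2*cos(3*sin(z)).
Step 1. Substitute u = sin(z), turning ∫(-6*sin(3*sin(z))*cos(z)) dz into ∫(-6*sin(3*u)) du: now ∫(-6*sin(3*u)) du.
Step 2. Evaluate the standard form: now 2*cos(3*u).
Step 3. Substitute back u = sin(z): now 2*cos(3*sin(z)).
Answer: 2*cos(3*sin(z)).


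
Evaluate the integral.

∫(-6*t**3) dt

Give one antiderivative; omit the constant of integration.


Answer: -3*t**4/2.


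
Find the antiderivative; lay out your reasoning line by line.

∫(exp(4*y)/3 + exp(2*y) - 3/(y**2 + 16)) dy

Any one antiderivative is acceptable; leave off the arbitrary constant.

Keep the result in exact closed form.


Step 1. Rewrite: now ∫(-3/(y**2 + 16)) dy + ∫(exp(2*y)) dy + ∫(exp(4*y)/3) dy.
Step 2. Evaluate the standard form: now -3*atan(y/4)/4 + ∫(exp(2*y)) dy + ∫(exp(4*y)/3) dy.
Step 3. Evaluate the standard form: now exp(2*y)/2 - 3*atan(y/4)/4 + ∫(exp(4*y)/3) dy.
Step 4. Evaluate the standard form: now exp(4*y)/12 + exp(2*y)/2 - 3*atan(y/4)/4.
Answer: exp(4*y)/12 + exp(2*y)/2 - 3*atan(y/4)/4.


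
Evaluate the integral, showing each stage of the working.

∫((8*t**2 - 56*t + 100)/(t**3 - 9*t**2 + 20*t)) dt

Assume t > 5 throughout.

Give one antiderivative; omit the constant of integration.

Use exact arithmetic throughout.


Step 1. Decompose ∫((8*t**2 - 56*t + 100)/(t**3 - 9*t**2 + 20*t)) dt by partial fractions, (8*t**2 - 56*t + 100)/(t**3 - 9*t**2 + 20*t) = -1/(t - 4) + 4/(t - 5) + 5/t: now ∫(5/t) dt + ∫(4/(t - 5)) dt + ∫(-1/(t - 4)) dt.
Step 2. Evaluate the standard form [assuming t > 4]: now -log(t - 4) + ∫(5/t) dt + ∫(4/(t - 5)) dt.
Step 3. Evaluate the standard form [assuming t > 5]: now 4*log(t - 5) - log(t - 4) + ∫(5/t) dt.
Step 4. Evaluate the standard form [assuming t > 0]: now 5*log(t) + 4*log(t - 5) - log(t - 4).
Answer: 5*log(t) + 4*log(t - 5) - log(t - 4).


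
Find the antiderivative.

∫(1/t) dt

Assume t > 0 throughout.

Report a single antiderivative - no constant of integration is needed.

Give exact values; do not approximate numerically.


Answer: log(t).


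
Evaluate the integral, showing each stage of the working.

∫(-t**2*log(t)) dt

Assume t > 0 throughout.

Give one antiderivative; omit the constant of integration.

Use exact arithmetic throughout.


Step 1. Integrate ∫(-t**2*log(t)) dt by parts with u = log(t), dv = (-t**2) dt, so v = -t**3/3 [assuming t > 0]: now -t**3*log(t)/3 + ∫(t**2/3) dt.
Step 2. Evaluate the standard form: now -t**3*log(t)/3 + t**3/9.
Answer: -t**3*log(t)/3 + t**3/9.


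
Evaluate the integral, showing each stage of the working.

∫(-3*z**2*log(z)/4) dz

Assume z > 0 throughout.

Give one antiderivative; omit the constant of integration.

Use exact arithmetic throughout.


Step 1. Integrate ∫(-3*z**2*log(z)/4) dz by parts with u = log(z), dv = (-3*z**2/4) dz, so v = -z**3/4 [assuming z > 0]: now -z**3*log(z)/4 + ∫(z**2/4) dz.
Step 2. Evaluate the standard form: now -z**3*log(z)/4 + z**3/12.
Answer: -z**3*log(z)/4 + z**3/12.


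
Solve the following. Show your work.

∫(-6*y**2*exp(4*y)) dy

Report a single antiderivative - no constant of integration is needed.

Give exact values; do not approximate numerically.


Step 1. Integrate ∫(-6*y**2*exp(4*y)) dy by parts with u = y**2, dv = (-6*exp(4*y)) dy, so v = -3*exp(4*y)/2: now -3*y**2*exp(4*y)/2 + ∫(3*y*exp(4*y)) dy.
Step 2. Integrate ∫(3*y*exp(4*y)) dy by parts with u = y, dv = (3*exp(4*y)) dy, so v = 3*exp(4*y)/4: now -3*y**2*exp(4*y)/2 + 3*y*exp(4*y)/4 + ∫(-3*exp(4*y)/4) dy.
Step 3. Evaluate the standard form: now -3*y**2*exp(4*y)/2 + 3*y*exp(4*y)/4 - 3*exp(4*y)/16.
Answer: -3*y**2*exp(4*y)/2 + 3*y*exp(4*y)/4 - 3*exp(4*y)/16.


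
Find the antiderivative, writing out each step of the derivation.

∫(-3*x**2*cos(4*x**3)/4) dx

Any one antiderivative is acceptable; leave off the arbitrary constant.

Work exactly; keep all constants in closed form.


Step 1. Substitute u = x**3, turning ∫(-3*x**2*cos(4*x**3)/4) dx into ∫(-cos(4*u)/4) du: now ∫(-cos(4*u)/4) du.
Step 2. Evaluate the standard form: now -sin(4*u)/16.
Step 3. Substitute back u = x**3: now -sin(4*x**3)/16.
Answer: -sin(4*x**3)/16.


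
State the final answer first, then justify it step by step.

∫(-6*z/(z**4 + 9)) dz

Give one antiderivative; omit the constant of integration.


The answer is -atan(z**2/3).
Step 1. Substitute u = z**2, turning ∫(-6*z/(z**4 + 9)) dz into ∫(-3/(u**2 + 9)) du: now ∫(-3/(u**2 + 9)) du.
Step 2. Evaluate the standard form: now -atan(u/3).
Step 3. Substitute back u = z**2: now -atan(z**2/3).
Answer: -atan(z**2/3).


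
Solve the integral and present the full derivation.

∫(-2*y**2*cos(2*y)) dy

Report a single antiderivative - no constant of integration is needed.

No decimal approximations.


Step 1. Integrate ∫(-2*y**2*cos(2*y)) dy by parts with u = y**2, dv = (-2*cos(2*y)) dy, so v = -sin(2*y): now -y**2*sin(2*y) + ∫(2*y*sin(2*y)) dy.
Step 2. Integrate ∫(2*y*sin(2*y)) dy by parts with u = y, dv = (2*sin(2*y)) dy, so v = -cos(2*y): now -y**2*sin(2*y) - y*cos(2*y) + ∫(cos(2*y)) dy.
Step 3. Evaluate the standard form: now -y**2*sin(2*y) - y*cos(2*y) + sin(2*y)/2.
Answer: -y**2*sin(2*y) - y*cos(2*y) + sin(2*y)/2.


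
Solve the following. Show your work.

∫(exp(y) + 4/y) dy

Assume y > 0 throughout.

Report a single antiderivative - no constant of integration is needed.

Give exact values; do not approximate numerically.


Step 1. Rewrite: now ∫(4/y) dy + ∫(exp(y)) dy.
Step 2. Evaluate the standard form [assuming y > 0]: now 4*log(y) + ∫(exp(y)) dy.
Step 3. Evaluate the standard form: now exp(y) + 4*log(y).
Answer: exp(y) + 4*log(y).


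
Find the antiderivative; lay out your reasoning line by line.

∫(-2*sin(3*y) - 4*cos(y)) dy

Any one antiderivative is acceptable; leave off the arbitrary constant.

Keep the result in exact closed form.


Step 1. Rewrite: now ∫(-2*sin(3*y)) dy + ∫(-4*cos(y)) dy.
Step 2. Evaluate the standard form: now -4*sin(y) + ∫(-2*sin(3*y)) dy.
Step 3. Evaluate the standard form: now -4*sin(y) + 2*cos(3*y)/3.
Answer: -4*sin(y) + 2*cos(3*y)/3.


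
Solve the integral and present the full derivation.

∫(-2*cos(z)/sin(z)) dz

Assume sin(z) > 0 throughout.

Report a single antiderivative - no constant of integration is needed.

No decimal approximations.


Step 1. Substitute u = sin(z), turning ∫(-2*cos(z)/sin(z)) dz into ∫(-2/u) du: now ∫(-2/u) du.
Step 2. Evaluate the standard form [assuming u > 0]: now -2*log(u).
Step 3. Substitute back u = sin(z): now -2*log(sin(z)).
Answer: -2*log(sin(z)).


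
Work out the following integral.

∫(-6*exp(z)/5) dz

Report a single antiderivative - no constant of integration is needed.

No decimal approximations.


Answer: -6*exp(z)/5.


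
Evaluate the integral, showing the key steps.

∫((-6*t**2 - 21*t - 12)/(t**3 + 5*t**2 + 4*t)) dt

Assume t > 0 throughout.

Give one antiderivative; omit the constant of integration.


Step 1. Decompose ∫((-6*t**2 - 21*t - 12)/(t**3 + 5*t**2 + 4*t)) dt by partial fractions, (-6*t**2 - 21*t - 12)/(t**3 + 5*t**2 + 4*t) = -2/(t + 4) - 1/(t + 1) - 3/t: now ∫(-3/t) dt + ∫(-1/(t + 1)) dt + ∫(-2/(t + 4)) dt.
Step 2. Evaluate the standard form [assuming t > -1]: now -log(t + 1) + ∫(-3/t) dt + ∫(-2/(t + 4)) dt.
Step 3. Evaluate the standard form [assuming t > -4]: now -log(t + 1) - 2*log(t + 4) + ∫(-3/t) dt.
Step 4. Evaluate the standard form [assuming t > 0]: now -3*log(t) - log(t + 1) - 2*log(t + 4).
Answer: -3*log(t) - log(t + 1) - 2*log(t + 4).


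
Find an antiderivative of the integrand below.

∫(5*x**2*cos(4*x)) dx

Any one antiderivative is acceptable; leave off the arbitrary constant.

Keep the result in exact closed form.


Answer: 5*x**2*sin(4*x)/4 + 5*x*cos(4*x)/8 - 5*sin(4*x)/32.


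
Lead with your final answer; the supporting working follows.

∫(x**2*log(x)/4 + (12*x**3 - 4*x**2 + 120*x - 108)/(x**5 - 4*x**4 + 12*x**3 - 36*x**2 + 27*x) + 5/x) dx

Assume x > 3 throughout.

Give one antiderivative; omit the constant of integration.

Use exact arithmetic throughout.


The answer is x**3*log(x)/12 - x**3/36 + log(x) + 5*log(x - 3) - log(x - 1) - 2*atan(x/3)/3.
Step 1. Rewrite: now ∫(5/x) dx + ∫(x**2*log(x)/4) dx + ∫((12*x**3 - 4*x**2 + 120*x - 108)/(x**5 - 4*x**4 + 12*x**3 - 36*x**2 + 27*x)) dx.
Step 2. Decompose ∫((12*x**3 - 4*x**2 + 120*x - 108)/(x**5 - 4*x**4 + 12*x**3 - 36*x**2 + 27*x)) dx by partial fractions, (12*x**3 - 4*x**2 + 120*x - 108)/(x**5 - 4*x**4 + 12*x**3 - 36*x**2 + 27*x) = -2/(x**2 + 9) - 1/(x - 1) + 5/(x - 3) - 4/x: now ∫(-4/x) dx + ∫(5/x) dx + ∫(x**2*log(x)/4) dx + ∫(5/(x - 3)) dx + ∫(-1/(x - 1)) dx + ∫(-2/(x**2 + 9)) dx.
Step 3. Evaluate the standard form [assuming x > 3]: now 5*log(x - 3) + ∫(-4/x) dx + ∫(5/x) dx + ∫(x**2*log(x)/4) dx + ∫(-1/(x - 1)) dx + ∫(-2/(x**2 + 9)) dx.
Step 4. Evaluate the standard form [assuming x > 0]: now -4*log(x) + 5*log(x - 3) + ∫(5/x) dx + ∫(x**2*log(x)/4) dx + ∫(-1/(x - 1)) dx + ∫(-2/(x**2 + 9)) dx.
Step 5. Evaluate the standard form [assuming x > 1]: now -4*log(x) + 5*log(x - 3) - log(x - 1) + ∫(5/x) dx + ∫(x**2*log(x)/4) dx + ∫(-2/(x**2 + 9)) dx.
Step 6. Evaluate the standard form: now -4*log(x) + 5*log(x - 3) - log(x - 1) - 2*atan(x/3)/3 + ∫(5/x) dx + ∫(x**2*log(x)/4) dx.
Step 7. Evaluate the standard form [assuming x > 0]: now log(x) + 5*log(x - 3) - log(x - 1) - 2*atan(x/3)/3 + ∫(x**2*log(x)/4) dx.
Step 8. Integrate ∫(x**2*log(x)/4) dx by parts with u = log(x), dv = (x**2/4) dx, so v = x**3/12 [assuming x > 0]: now x**3*log(x)/12 + log(x) + 5*log(x - 3) - log(x - 1) - 2*atan(x/3)/3 + ∫(-x**2/12) dx.
Step 9. Evaluate the standard form: now x**3*log(x)/12 - x**3/36 + log(x) + 5*log(x - 3) - log(x - 1) - 2*atan(x/3)/3.
Answer: x**3*log(x)/12 - x**3/36 + log(x) + 5*log(x - 3) - log(x - 1) - 2*atan(x/3)/3.


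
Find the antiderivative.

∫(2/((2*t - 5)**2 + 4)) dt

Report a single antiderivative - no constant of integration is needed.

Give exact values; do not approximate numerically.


Answer: atan(t - 5/2)/2.


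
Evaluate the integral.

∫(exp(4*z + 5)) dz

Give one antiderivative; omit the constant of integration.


Answer: exp(4*z + 5)/4.


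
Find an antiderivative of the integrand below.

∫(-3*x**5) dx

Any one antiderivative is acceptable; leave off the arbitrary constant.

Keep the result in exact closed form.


Answer: -x**6/2.


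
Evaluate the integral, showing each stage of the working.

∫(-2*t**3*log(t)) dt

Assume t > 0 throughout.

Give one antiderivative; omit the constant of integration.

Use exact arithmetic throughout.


Step 1. Integrate ∫(-2*t**3*log(t)) dt by parts with u = log(t), dv = (-2*t**3) dt, so v = -t**4/2 [assuming t > 0]: now -t**4*log(t)/2 + ∫(t**3/2) dt.
Step 2. Evaluate the standard form: now -t**4*log(t)/2 + t**4/8.
Answer: -t**4*log(t)/2 + t**4/8.
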